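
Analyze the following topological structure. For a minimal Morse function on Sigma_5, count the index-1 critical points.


A perfect Morse function has m_k = b_k.
For Sigma_5: b_0=1, b_1=2g=10, b_2=1.
Saddles m_1 = 2g = 10

10


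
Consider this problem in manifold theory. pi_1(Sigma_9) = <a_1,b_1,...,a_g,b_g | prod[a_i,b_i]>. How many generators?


Standard presentation: pi_1(Sigma_g) = <a_1,b_1,...,a_g,b_g | [a_1,b_1]...[a_g,b_g] = 1>.
Number of generators = 2g = 2*9 = 18

18


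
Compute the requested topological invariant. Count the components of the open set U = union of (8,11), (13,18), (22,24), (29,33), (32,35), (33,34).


Sort and merge overlapping open intervals.
Merged: (8,11), (13,18), (22,24), (29,35).
Number of components = 4

4


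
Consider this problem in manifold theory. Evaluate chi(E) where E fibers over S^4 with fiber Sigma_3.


chi(S^4) = 2 (n even), chi(Sigma_3) = 2 - 2*3 = -4.
chi(E) = 2 * (-4) = -8

-8


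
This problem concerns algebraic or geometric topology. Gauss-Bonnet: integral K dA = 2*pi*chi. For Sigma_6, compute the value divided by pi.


Gauss-Bonnet: integral K dA = 2*pi*chi(M).
chi(Sigma_6) = 2 - 2*6 = -10.
(integral K dA)/pi = 2*chi = 2*(-10) = -20

-20


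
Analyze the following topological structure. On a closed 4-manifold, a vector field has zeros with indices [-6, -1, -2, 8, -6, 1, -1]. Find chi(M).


Poincare-Hopf: chi(M) = sum of indices of zeros.
chi = (-6) + (-1) + (-2) + (8) + (-6) + (1) + (-1) = -7

-7


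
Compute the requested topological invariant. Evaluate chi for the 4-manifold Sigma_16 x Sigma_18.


chi(Sigma_16) = 2 - 2*16 = -30
chi(Sigma_18) = 2 - 2*18 = -34
chi(product) = (-30) * (-34) = 1020

1020


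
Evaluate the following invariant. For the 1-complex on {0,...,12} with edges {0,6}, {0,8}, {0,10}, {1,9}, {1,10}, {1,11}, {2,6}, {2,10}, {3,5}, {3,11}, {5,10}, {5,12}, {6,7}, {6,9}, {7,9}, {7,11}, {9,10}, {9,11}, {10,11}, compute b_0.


Run DFS/union-find over 13 vertices.
V = 13, E = 19.
Number of components = 2

2


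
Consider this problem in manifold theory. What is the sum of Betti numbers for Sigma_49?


For Sigma_49: b_0 = 1, b_1 = 2g = 98, b_2 = 1.
Total = 1 + 98 + 1 = 100

100


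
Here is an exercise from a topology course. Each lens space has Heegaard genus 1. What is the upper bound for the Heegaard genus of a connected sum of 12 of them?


Heegaard genus satisfies g(A#B) <= g(A) + g(B).
Each lens space has g = 1.
Upper bound: 12 * 1 = 12

12


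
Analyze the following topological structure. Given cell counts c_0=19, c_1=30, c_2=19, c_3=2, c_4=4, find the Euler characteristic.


chi = sum_k (-1)^k c_k.
= (-1)^0*19 + (-1)^1*30 + (-1)^2*19 + (-1)^3*2 + (-1)^4*4
= (19) + (-30) + (19) + (-2) + (4)
= 10

10


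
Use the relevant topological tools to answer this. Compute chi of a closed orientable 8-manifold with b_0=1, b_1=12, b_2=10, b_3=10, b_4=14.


By Poincare duality b_k = b_{8-k}, so full Betti numbers: b_0=1, b_1=12, b_2=10, b_3=10, b_4=14, b_5=10, b_6=10, b_7=12, b_8=1.
chi = sum (-1)^k b_k = -8

-8


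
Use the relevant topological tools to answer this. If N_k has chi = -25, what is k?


chi = 2 - k for closed non-orientable surfaces with k crosscaps.
-25 = 2 - k
k = 2 - (-25) = 27

27


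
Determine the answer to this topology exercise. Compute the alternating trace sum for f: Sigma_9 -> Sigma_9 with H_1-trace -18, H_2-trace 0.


L(f) = tr(f_0*) - tr(f_1*) + tr(f_2*).
= 1 - (-18) + (0)
= 19

19


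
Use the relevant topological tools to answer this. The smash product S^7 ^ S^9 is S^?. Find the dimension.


S^m ^ S^n = S^{m+n}.
k = 7 + 9 = 16

16


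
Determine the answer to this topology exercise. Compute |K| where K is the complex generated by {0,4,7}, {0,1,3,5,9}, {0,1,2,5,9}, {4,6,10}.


Each maximal simplex on m vertices has 2^m - 1 nonempty faces.
Take the union (dedupe shared faces).
Total distinct faces = 59

59


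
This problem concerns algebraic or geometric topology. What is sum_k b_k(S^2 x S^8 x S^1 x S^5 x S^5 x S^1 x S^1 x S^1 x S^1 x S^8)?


Total Betti number is multiplicative under products.
Each S^d (d>=1) has total Betti number 2.
There are 10 sphere factors.
Total = 2^10 = 1024

1024


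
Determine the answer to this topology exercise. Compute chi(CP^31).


CP^31 has one cell in each even dimension 0, 2, ..., 2*31 (31+1 cells total).
All cells are even-dimensional, so chi = number of cells.
chi = 31 + 1 = 32

32


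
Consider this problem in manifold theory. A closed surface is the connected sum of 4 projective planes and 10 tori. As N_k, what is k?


Since a >= 1, the sum is non-orientable; each T^2 can be replaced by RP^2 # RP^2 (since T^2#RP^2 = 3RP^2).
Total crosscaps k = 4 + 2*10 = 24.
Check via chi: chi = 4*1 + 10*0 - (4+10-1)*2 = -22 = 2 - k = -22. Consistent.

24


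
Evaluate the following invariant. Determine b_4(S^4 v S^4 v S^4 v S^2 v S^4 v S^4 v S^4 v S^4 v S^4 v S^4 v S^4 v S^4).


For a wedge of spheres, H_k (k>0) is free on one generator per sphere of dimension k.
Spheres of dimension 4: count = 11.
b_4 = 11

11


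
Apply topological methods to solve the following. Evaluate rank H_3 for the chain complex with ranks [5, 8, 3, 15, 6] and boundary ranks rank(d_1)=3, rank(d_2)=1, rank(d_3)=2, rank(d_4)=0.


rank H_k = rank(ker d_k) - rank(im d_{k+1}).
rank(ker d_3) = rank(C_3) - rank(d_3) = 15 - 2 = 13.
rank(im d_{3+1}) = 0.
rank H_3 = 13 - 0 = 13

13


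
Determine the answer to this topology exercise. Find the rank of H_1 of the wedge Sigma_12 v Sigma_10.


For a wedge: H_1(A v B) = H_1(A) + H_1(B).
b_1(Sigma_12) = 24, b_1(Sigma_10) = 20.
b_1 = 24 + 20 = 44

44


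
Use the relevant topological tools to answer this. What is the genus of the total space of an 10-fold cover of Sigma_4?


For an n-sheeted cover: chi(E) = n * chi(B).
chi(Sigma_4) = 2 - 2*4 = -6.
chi(E) = 10 * (-6) = -60.
genus(E) = (2 - chi(E))/2 = (2 - (-60))/2 = 62/2 = 31

31


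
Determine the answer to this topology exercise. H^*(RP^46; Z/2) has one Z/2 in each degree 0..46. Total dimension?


H^k(RP^46; Z/2) = Z/2 for each 0 <= k <= 46.
Total dimension = 46 + 1 = 47

47


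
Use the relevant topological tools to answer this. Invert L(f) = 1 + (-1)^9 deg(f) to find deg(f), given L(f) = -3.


L(f) = 1 + (-1)^9 deg(f) on S^9.
-3 = 1 + (-1)^9 * deg(f)
(-1)^9 * deg(f) = -4
deg(f) = 4

4


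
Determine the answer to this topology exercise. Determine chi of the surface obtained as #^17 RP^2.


For a non-orientable closed surface with k crosscaps: chi = 2 - k.
Here k = 17.
chi = 2 - 17 = -15

-15


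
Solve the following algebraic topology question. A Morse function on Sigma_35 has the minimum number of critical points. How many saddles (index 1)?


A perfect Morse function has m_k = b_k.
For Sigma_35: b_0=1, b_1=2g=70, b_2=1.
Saddles m_1 = 2g = 70

70


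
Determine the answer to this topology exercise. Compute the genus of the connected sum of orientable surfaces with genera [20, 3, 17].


Genus is additive under connected sum of orientable surfaces.
g = 20 + 3 + 17 = 40

40


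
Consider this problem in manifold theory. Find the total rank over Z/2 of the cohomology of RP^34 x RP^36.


dim H^*(RP^n; Z/2) = n+1 (one Z/2 in each degree 0..n).
Total Betti number is multiplicative.
Total = (34+1) * (36+1) = 35 * 37 = 1295

1295


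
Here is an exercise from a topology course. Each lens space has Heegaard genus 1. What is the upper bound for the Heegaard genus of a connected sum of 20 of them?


Heegaard genus satisfies g(A#B) <= g(A) + g(B).
Each lens space has g = 1.
Upper bound: 20 * 1 = 20

20


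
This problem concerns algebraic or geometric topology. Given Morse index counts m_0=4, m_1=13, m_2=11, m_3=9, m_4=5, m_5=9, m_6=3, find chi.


Morse theory: chi(M) = sum_k (-1)^k m_k where m_k = #(index-k critical points).
= (4) + (-13) + (11) + (-9) + (5) + (-9) + (3) = -8

-8


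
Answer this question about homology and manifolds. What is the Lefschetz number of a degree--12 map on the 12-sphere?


On S^12: L(f) = tr(f_0*) + (-1)^12 tr(f_12*) = 1 + (-1)^12 * deg(f).
L(f) = 1 + (-1)^12 * -12 = 1 + -12 = -11

-11


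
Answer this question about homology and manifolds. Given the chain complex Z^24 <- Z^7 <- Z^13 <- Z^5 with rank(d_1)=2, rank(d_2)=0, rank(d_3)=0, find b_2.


rank H_k = rank(ker d_k) - rank(im d_{k+1}).
rank(ker d_2) = rank(C_2) - rank(d_2) = 13 - 0 = 13.
rank(im d_{2+1}) = 0.
rank H_2 = 13 - 0 = 13

13


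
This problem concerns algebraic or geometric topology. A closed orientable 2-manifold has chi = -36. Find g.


chi = 2 - 2g for closed orientable surfaces.
-36 = 2 - 2g
2g = 2 - (-36) = 38
g = 19

19


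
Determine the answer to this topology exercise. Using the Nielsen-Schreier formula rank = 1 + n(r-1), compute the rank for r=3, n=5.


Nielsen-Schreier: an index-n subgroup of F_r is free of rank 1 + n(r-1).
Equivalently: chi(cover) = n*chi(base); chi(vee_r S^1) = 1 - 3 = -2.
chi(E) = 5*(-2) = -10; rank = 1 - chi(E) = 1 - (-10) = 11.
rank = 1 + 5*(3-1) = 1 + 10 = 11

11


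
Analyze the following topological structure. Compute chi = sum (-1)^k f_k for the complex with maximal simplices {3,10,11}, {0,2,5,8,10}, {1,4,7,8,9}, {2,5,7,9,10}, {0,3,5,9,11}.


Enumerate all faces; f-vector: f_0=11, f_1=36, f_2=40, f_3=20, f_4=4.
chi = sum (-1)^k f_k = -1

-1


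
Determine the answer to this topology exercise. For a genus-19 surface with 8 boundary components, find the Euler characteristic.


For a compact orientable surface with genus g and b boundary components: chi = 2 - 2g - b.
chi = 2 - 2*19 - 8 = 2 - 38 - 8 = -44

-44


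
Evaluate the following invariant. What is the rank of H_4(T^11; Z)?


By the Kunneth formula, b_k(T^n) = C(n,k).
b_4(T^11) = C(11,4).
C(11,4) = 11!/(4!*7!) = 330

330


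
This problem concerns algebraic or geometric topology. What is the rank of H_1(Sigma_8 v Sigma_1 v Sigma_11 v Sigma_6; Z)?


For a wedge X v Y: reduced H_k(X v Y) = H_k(X) + H_k(Y).
Each Sigma_g contributes b_1 = 2g.
b_1 = 16 + 2 + 22 + 12 = 52

52


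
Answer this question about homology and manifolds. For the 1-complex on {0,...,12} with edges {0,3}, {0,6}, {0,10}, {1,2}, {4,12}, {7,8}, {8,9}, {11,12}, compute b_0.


Run DFS/union-find over 13 vertices.
V = 13, E = 8.
Number of components = 5

5


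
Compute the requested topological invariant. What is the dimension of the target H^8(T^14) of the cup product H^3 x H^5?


Cup product: H^p x H^q -> H^{p+q}; here p+q = 3+5 = 8.
rank H^k(T^n) = C(n,k).
C(14,8) = 3003

3003


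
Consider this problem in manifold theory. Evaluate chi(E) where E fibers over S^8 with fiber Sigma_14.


chi(S^8) = 2 (n even), chi(Sigma_14) = 2 - 2*14 = -26.
chi(E) = 2 * (-26) = -52

-52


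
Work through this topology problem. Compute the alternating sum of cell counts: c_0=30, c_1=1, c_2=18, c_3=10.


chi = sum_k (-1)^k c_k.
= (-1)^0*30 + (-1)^1*1 + (-1)^2*18 + (-1)^3*10
= (30) + (-1) + (18) + (-10)
= 37

37


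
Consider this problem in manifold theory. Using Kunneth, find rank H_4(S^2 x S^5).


Each S^d has Poincare polynomial 1 + t^d.
The product S^2 x S^5 has Poincare polynomial prod(1+t^d_i).
Expanding: b_0=1, b_2=1, b_5=1, b_7=1.
b_4 = 0

0


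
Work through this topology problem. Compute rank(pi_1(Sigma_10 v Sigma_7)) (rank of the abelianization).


For a wedge: H_1(A v B) = H_1(A) + H_1(B).
b_1(Sigma_10) = 20, b_1(Sigma_7) = 14.
b_1 = 20 + 14 = 34

34


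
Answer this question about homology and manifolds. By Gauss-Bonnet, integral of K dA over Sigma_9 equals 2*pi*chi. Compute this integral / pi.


Gauss-Bonnet: integral K dA = 2*pi*chi(M).
chi(Sigma_9) = 2 - 2*9 = -16.
(integral K dA)/pi = 2*chi = 2*(-16) = -32

-32


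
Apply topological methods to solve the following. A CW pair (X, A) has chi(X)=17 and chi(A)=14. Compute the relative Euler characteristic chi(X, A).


Relative Euler characteristic: chi(X, A) = chi(X) - chi(A).
= 17 - (14) = 3

3


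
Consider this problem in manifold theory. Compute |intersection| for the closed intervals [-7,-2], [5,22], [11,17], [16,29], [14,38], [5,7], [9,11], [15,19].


Intersection = [max(a_i), min(b_i)] = [16, -2].
Since 16 > -2, the intersection is empty.
Length = 0

0


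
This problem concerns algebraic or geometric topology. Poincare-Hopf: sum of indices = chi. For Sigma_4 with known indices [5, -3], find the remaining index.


Poincare-Hopf: sum of indices = chi(M).
chi(Sigma_4) = 2 - 2*4 = -6.
Sum of known indices = 2.
x = chi - (sum known) = -6 - (2) = -8

-8


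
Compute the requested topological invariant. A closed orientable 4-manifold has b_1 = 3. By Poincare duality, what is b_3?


Poincare duality for closed orientable n-manifolds: b_k = b_{n-k}.
Here n = 4, so b_3 = b_1 = 3

3


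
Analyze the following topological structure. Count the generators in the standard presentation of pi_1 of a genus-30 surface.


Standard presentation: pi_1(Sigma_g) = <a_1,b_1,...,a_g,b_g | [a_1,b_1]...[a_g,b_g] = 1>.
Number of generators = 2g = 2*30 = 60

60


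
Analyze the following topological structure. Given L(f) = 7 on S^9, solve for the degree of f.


L(f) = 1 + (-1)^9 deg(f) on S^9.
7 = 1 + (-1)^9 * deg(f)
(-1)^9 * deg(f) = 6
deg(f) = -6

-6


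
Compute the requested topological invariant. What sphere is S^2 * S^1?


Join of spheres: S^m * S^n = S^{m+n+1}.
dim = 2 + 1 + 1 = 4

4


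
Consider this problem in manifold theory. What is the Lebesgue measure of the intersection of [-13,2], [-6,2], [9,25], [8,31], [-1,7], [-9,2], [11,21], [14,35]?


Intersection = [max(a_i), min(b_i)] = [14, 2].
Since 14 > 2, the intersection is empty.
Length = 0

0


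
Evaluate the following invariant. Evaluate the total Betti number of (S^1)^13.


b_k(T^13) = C(13,k), so the sum over k is sum_k C(13,k) = 2^13.
Total = 2^13 = 8192

8192


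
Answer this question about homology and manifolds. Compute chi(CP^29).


CP^29 has one cell in each even dimension 0, 2, ..., 2*29 (29+1 cells total).
All cells are even-dimensional, so chi = number of cells.
chi = 29 + 1 = 30

30


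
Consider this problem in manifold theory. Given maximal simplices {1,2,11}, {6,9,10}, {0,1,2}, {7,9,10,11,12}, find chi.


Enumerate all faces; f-vector: f_0=9, f_1=17, f_2=13, f_3=5, f_4=1.
chi = sum (-1)^k f_k = 1

1


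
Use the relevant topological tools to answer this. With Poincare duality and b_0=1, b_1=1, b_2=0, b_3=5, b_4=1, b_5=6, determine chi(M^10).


By Poincare duality b_k = b_{10-k}, so full Betti numbers: b_0=1, b_1=1, b_2=0, b_3=5, b_4=1, b_5=6, b_6=1, b_7=5, b_8=0, b_9=1, b_10=1.
chi = sum (-1)^k b_k = -14

-14


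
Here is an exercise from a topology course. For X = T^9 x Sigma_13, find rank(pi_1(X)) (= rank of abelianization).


pi_1(A x B) = pi_1(A) x pi_1(B); rank of abelianization = b_1.
b_1(T^9) = 9, b_1(Sigma_13) = 2*13 = 26.
b_1(product) = 9 + 26 = 35

35


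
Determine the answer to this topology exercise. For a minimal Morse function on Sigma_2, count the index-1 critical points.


A perfect Morse function has m_k = b_k.
For Sigma_2: b_0=1, b_1=2g=4, b_2=1.
Saddles m_1 = 2g = 4

4


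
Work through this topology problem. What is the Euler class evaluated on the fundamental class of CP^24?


For any closed oriented manifold, <e(TM),[M]> = chi(M).
chi(CP^24) = 24+1 = 25

25


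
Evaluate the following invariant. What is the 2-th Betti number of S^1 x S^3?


Each S^d has Poincare polynomial 1 + t^d.
The product S^1 x S^3 has Poincare polynomial prod(1+t^d_i).
Expanding: b_0=1, b_1=1, b_3=1, b_4=1.
b_2 = 0

0


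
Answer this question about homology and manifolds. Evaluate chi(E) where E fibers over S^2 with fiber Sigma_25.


chi(S^2) = 2 (n even), chi(Sigma_25) = 2 - 2*25 = -48.
chi(E) = 2 * (-48) = -96

-96


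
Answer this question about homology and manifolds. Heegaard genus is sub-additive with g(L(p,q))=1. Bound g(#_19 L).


Heegaard genus satisfies g(A#B) <= g(A) + g(B).
Each lens space has g = 1.
Upper bound: 19 * 1 = 19

19


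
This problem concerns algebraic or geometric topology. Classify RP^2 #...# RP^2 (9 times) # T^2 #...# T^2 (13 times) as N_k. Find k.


Since a >= 1, the sum is non-orientable; each T^2 can be replaced by RP^2 # RP^2 (since T^2#RP^2 = 3RP^2).
Total crosscaps k = 9 + 2*13 = 35.
Check via chi: chi = 9*1 + 13*0 - (9+13-1)*2 = -33 = 2 - k = -33. Consistent.

35


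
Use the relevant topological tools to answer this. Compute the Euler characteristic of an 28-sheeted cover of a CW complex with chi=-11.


For a finite covering: chi(E) = (number of sheets) * chi(B).
chi(E) = 28 * (-11) = -308

-308


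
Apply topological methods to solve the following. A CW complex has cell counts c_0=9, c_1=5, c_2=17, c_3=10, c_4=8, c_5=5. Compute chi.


chi = sum_k (-1)^k c_k.
= (-1)^0*9 + (-1)^1*5 + (-1)^2*17 + (-1)^3*10 + (-1)^4*8 + (-1)^5*5
= (9) + (-5) + (17) + (-10) + (8) + (-5)
= 14

14


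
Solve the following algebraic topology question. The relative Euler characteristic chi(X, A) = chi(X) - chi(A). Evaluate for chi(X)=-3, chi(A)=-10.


Relative Euler characteristic: chi(X, A) = chi(X) - chi(A).
= -3 - (-10) = 7

7


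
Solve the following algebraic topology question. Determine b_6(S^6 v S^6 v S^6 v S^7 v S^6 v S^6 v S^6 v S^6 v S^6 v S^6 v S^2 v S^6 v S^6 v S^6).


For a wedge of spheres, H_k (k>0) is free on one generator per sphere of dimension k.
Spheres of dimension 6: count = 12.
b_6 = 12

12


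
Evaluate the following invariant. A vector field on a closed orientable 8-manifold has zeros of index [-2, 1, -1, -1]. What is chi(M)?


Poincare-Hopf: chi(M) = sum of indices of zeros.
chi = (-2) + (1) + (-1) + (-1) = -3

-3


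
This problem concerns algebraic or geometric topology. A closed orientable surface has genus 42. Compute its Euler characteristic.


For a closed orientable surface of genus g: chi = 2 - 2g.
Here g = 42.
chi = 2 - 2*42 = 2 - 84 = -82

-82


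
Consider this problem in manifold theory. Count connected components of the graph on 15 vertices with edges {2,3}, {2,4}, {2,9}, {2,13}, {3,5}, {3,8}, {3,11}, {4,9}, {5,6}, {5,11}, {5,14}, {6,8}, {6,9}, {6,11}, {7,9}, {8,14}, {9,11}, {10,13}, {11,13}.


Run DFS/union-find over 15 vertices.
V = 15, E = 19.
Number of components = 4

4


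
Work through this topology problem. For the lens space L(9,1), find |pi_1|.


pi_1(L(p,q)) = Z/pZ for any q coprime to p.
|pi_1(L(9,1))| = 9

9


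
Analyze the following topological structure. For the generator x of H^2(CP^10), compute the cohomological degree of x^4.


|x| = 2 in H^*(CP^n).
|x^4| = 4 * |x| = 4 * 2 = 8

8


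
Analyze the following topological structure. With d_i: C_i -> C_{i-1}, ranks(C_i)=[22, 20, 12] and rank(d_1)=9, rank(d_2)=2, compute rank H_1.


rank H_k = rank(ker d_k) - rank(im d_{k+1}).
rank(ker d_1) = rank(C_1) - rank(d_1) = 20 - 9 = 11.
rank(im d_{1+1}) = 2.
rank H_1 = 11 - 2 = 9

9


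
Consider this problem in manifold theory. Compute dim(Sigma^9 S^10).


Each suspension raises dimension by 1: Sigma S^n = S^{n+1}.
Sigma^9 S^10 = S^{10+9} = S^19

19


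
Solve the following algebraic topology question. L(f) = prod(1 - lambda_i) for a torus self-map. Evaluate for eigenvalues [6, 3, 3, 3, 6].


For a torus self-map: L(f) = det(I - A) where A acts on H_1.
L(f) = (1-6) * (1-3) * (1-3) * (1-3) * (1-6) = -5 * -2 * -2 * -2 * -5 = -200

-200


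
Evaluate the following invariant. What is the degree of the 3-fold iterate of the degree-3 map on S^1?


deg(f) = 3. Degree is multiplicative: deg(f^3) = (deg f)^3.
deg(f^3) = (3)^3 = 27

27


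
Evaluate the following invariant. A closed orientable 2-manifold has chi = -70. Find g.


chi = 2 - 2g for closed orientable surfaces.
-70 = 2 - 2g
2g = 2 - (-70) = 72
g = 36

36


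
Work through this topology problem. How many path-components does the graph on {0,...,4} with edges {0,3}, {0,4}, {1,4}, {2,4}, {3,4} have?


Run DFS/union-find over 5 vertices.
V = 5, E = 5.
Number of components = 1

1


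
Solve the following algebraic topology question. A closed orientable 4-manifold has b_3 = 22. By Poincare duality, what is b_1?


Poincare duality for closed orientable n-manifolds: b_k = b_{n-k}.
Here n = 4, so b_1 = b_3 = 22

22


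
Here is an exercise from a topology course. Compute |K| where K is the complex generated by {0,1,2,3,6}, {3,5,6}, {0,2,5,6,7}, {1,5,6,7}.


Each maximal simplex on m vertices has 2^m - 1 nonempty faces.
Take the union (dedupe shared faces).
Total distinct faces = 63

63


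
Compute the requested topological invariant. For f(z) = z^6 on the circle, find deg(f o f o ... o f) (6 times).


deg(f) = 6. Degree is multiplicative: deg(f^6) = (deg f)^6.
deg(f^6) = (6)^6 = 46656

46656


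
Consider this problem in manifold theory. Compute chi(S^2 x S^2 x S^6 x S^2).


chi is multiplicative: chi(X x Y) = chi(X) chi(Y).
Each even-dim sphere has chi = 2. There are 4 factors.
chi = 2^4 = 16

16


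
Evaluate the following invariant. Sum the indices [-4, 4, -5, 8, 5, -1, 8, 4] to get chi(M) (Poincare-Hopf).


Poincare-Hopf: chi(M) = sum of indices of zeros.
chi = (-4) + (4) + (-5) + (8) + (5) + (-1) + (8) + (4) = 19

19


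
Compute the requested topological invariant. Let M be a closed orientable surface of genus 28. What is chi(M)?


For a closed orientable surface of genus g: chi = 2 - 2g.
Here g = 28.
chi = 2 - 2*28 = 2 - 56 = -54

-54


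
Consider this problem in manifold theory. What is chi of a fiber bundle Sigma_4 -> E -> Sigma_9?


For a fiber bundle F -> E -> B (with CW structure): chi(E) = chi(B) * chi(F).
chi(Sigma_9) = -16, chi(Sigma_4) = -6.
chi(E) = (-16) * (-6) = 96

96


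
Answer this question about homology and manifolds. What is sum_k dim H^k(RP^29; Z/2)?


H^k(RP^29; Z/2) = Z/2 for each 0 <= k <= 29.
Total dimension = 29 + 1 = 30

30


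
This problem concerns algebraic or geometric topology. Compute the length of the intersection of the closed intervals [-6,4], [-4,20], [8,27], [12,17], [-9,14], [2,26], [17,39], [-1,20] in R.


Intersection = [max(a_i), min(b_i)] = [17, 4].
Since 17 > 4, the intersection is empty.
Length = 0

0


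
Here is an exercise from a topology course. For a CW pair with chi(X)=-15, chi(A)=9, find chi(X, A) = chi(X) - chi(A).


Relative Euler characteristic: chi(X, A) = chi(X) - chi(A).
= -15 - (9) = -24

-24


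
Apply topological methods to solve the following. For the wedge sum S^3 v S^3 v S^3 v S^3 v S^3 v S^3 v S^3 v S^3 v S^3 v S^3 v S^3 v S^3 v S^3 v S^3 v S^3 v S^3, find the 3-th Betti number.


For a wedge of spheres, H_k (k>0) is free on one generator per sphere of dimension k.
Spheres of dimension 3: count = 16.
b_3 = 16

16


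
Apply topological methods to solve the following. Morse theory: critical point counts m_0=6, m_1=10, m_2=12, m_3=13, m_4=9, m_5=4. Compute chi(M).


Morse theory: chi(M) = sum_k (-1)^k m_k where m_k = #(index-k critical points).
= (6) + (-10) + (12) + (-13) + (9) + (-4) = 0

0


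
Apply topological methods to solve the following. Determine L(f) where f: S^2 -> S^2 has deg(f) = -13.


On S^2: L(f) = tr(f_0*) + (-1)^2 tr(f_2*) = 1 + (-1)^2 * deg(f).
L(f) = 1 + (-1)^2 * -13 = 1 + -13 = -12

-12


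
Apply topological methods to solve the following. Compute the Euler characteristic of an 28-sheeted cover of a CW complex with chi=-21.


For a finite covering: chi(E) = (number of sheets) * chi(B).
chi(E) = 28 * (-21) = -588

-588


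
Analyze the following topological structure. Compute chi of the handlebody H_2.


A genus-g handlebody deformation retracts to a wedge of g circles.
chi(vee_g S^1) = 1 - g.
chi(H_2) = 1 - 2 = -1

-1


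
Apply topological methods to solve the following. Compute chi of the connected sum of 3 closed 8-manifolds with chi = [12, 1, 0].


For n-manifolds: chi(A#B) = chi(A) + chi(B) - chi(S^8).
chi(S^8) = 1 + (-1)^8 = 2.
chi(#) = (sum chi_i) - (3-1)*chi(S^8) = 13 - 2*2 = 9

9


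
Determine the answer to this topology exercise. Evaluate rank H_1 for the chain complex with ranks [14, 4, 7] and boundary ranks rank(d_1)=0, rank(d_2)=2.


rank H_k = rank(ker d_k) - rank(im d_{k+1}).
rank(ker d_1) = rank(C_1) - rank(d_1) = 4 - 0 = 4.
rank(im d_{1+1}) = 2.
rank H_1 = 4 - 2 = 2

2


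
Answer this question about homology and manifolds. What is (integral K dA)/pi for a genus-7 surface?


Gauss-Bonnet: integral K dA = 2*pi*chi(M).
chi(Sigma_7) = 2 - 2*7 = -12.
(integral K dA)/pi = 2*chi = 2*(-12) = -24

-24


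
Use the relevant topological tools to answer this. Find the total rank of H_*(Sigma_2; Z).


For Sigma_2: b_0 = 1, b_1 = 2g = 4, b_2 = 1.
Total = 1 + 4 + 1 = 6

6


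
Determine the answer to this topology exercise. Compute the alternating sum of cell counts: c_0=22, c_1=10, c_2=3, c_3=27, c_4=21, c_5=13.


chi = sum_k (-1)^k c_k.
= (-1)^0*22 + (-1)^1*10 + (-1)^2*3 + (-1)^3*27 + (-1)^4*21 + (-1)^5*13
= (22) + (-10) + (3) + (-27) + (21) + (-13)
= -4

-4


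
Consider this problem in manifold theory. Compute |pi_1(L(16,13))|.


pi_1(L(p,q)) = Z/pZ for any q coprime to p.
|pi_1(L(16,13))| = 16

16


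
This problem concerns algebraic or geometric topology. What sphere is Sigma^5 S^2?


Each suspension raises dimension by 1: Sigma S^n = S^{n+1}.
Sigma^5 S^2 = S^{2+5} = S^7

7


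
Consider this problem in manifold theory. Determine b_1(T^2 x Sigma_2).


pi_1(A x B) = pi_1(A) x pi_1(B); rank of abelianization = b_1.
b_1(T^2) = 2, b_1(Sigma_2) = 2*2 = 4.
b_1(product) = 2 + 4 = 6

6


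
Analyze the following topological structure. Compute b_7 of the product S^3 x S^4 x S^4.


Each S^d has Poincare polynomial 1 + t^d.
The product S^3 x S^4 x S^4 has Poincare polynomial prod(1+t^d_i).
Expanding: b_0=1, b_3=1, b_4=2, b_7=2, b_8=1, b_11=1.
b_7 = 2

2


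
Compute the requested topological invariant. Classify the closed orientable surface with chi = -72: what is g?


chi = 2 - 2g for closed orientable surfaces.
-72 = 2 - 2g
2g = 2 - (-72) = 74
g = 37

37


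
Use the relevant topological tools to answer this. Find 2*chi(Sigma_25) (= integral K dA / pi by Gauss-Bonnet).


Gauss-Bonnet: integral K dA = 2*pi*chi(M).
chi(Sigma_25) = 2 - 2*25 = -48.
(integral K dA)/pi = 2*chi = 2*(-48) = -96

-96


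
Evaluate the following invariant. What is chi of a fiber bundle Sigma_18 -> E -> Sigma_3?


For a fiber bundle F -> E -> B (with CW structure): chi(E) = chi(B) * chi(F).
chi(Sigma_3) = -4, chi(Sigma_18) = -34.
chi(E) = (-4) * (-34) = 136

136


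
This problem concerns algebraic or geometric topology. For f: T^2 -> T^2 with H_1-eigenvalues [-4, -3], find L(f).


For a torus self-map: L(f) = det(I - A) where A acts on H_1.
L(f) = (1--4) * (1--3) = 5 * 4 = 20

20


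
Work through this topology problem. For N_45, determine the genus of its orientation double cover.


chi(N_45) = 2 - 45 = -43.
Double cover: chi(Sigma_g) = 2 * chi(N_45) = 2*(-43) = -86.
2 - 2g = -86, so g = (2 - (-86))/2 = 88/2 = 44

44


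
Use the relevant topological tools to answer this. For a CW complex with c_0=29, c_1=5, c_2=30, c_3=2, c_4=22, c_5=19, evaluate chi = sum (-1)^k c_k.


chi = sum_k (-1)^k c_k.
= (-1)^0*29 + (-1)^1*5 + (-1)^2*30 + (-1)^3*2 + (-1)^4*22 + (-1)^5*19
= (29) + (-5) + (30) + (-2) + (22) + (-19)
= 55

55


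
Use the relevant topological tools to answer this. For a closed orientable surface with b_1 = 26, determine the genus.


For a closed orientable surface: b_1 = 2g.
26 = 2g
g = 26 / 2 = 13

13


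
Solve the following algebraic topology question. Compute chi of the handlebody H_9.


A genus-g handlebody deformation retracts to a wedge of g circles.
chi(vee_g S^1) = 1 - g.
chi(H_9) = 1 - 9 = -8

-8


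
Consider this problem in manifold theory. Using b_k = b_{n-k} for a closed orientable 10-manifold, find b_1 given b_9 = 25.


Poincare duality for closed orientable n-manifolds: b_k = b_{n-k}.
Here n = 10, so b_1 = b_9 = 25

25


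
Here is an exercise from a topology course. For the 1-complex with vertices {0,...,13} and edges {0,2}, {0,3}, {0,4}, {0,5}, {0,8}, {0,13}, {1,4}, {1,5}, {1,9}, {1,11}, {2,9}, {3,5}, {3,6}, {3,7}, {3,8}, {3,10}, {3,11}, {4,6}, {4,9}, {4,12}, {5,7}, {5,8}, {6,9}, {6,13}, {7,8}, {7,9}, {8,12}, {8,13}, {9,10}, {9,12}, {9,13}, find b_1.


b_1 = E - V + (number of components).
E = 31, V = 14, components = 1.
b_1 = 31 - 14 + 1 = 18

18


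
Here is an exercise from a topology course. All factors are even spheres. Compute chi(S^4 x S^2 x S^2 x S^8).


chi is multiplicative: chi(X x Y) = chi(X) chi(Y).
Each even-dim sphere has chi = 2. There are 4 factors.
chi = 2^4 = 16

16


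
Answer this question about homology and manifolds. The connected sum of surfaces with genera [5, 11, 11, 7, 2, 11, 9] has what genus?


Genus is additive under connected sum of orientable surfaces.
g = 5 + 11 + 11 + 7 + 2 + 11 + 9 = 56

56


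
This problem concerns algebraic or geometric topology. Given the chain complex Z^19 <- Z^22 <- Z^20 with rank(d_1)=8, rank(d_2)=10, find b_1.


rank H_k = rank(ker d_k) - rank(im d_{k+1}).
rank(ker d_1) = rank(C_1) - rank(d_1) = 22 - 8 = 14.
rank(im d_{1+1}) = 10.
rank H_1 = 14 - 10 = 4

4


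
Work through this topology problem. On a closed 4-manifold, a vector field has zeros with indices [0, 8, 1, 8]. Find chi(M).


Poincare-Hopf: chi(M) = sum of indices of zeros.
chi = (0) + (8) + (1) + (8) = 17

17


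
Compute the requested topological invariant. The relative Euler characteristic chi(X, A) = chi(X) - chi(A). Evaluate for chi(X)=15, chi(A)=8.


Relative Euler characteristic: chi(X, A) = chi(X) - chi(A).
= 15 - (8) = 7

7


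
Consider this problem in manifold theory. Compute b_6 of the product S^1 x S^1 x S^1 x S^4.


Each S^d has Poincare polynomial 1 + t^d.
The product S^1 x S^1 x S^1 x S^4 has Poincare polynomial prod(1+t^d_i).
Expanding: b_0=1, b_1=3, b_2=3, b_3=1, b_4=1, b_5=3, b_6=3, b_7=1.
b_6 = 3

3


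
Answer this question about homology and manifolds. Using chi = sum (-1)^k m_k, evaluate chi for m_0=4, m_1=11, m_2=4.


Morse theory: chi(M) = sum_k (-1)^k m_k where m_k = #(index-k critical points).
= (4) + (-11) + (4) = -3

-3


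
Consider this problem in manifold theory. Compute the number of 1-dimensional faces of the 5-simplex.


Delta^5 has 5+1 vertices. A 1-face is a choice of 1+1 vertices.
f_1 = C(5+1, 1+1) = C(6,2) = 15

15


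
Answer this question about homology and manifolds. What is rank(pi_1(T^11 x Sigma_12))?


pi_1(A x B) = pi_1(A) x pi_1(B); rank of abelianization = b_1.
b_1(T^11) = 11, b_1(Sigma_12) = 2*12 = 24.
b_1(product) = 11 + 24 = 35

35


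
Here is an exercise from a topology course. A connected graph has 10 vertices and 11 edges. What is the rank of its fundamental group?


For a connected graph: rank(pi_1) = b_1 = E - V + 1 = 1 - chi.
chi = V - E = 10 - 11 = -1.
rank = 1 - (-1) = 11 - 10 + 1 = 2

2


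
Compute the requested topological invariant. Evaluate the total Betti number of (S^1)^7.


b_k(T^7) = C(7,k), so the sum over k is sum_k C(7,k) = 2^7.
Total = 2^7 = 128

128


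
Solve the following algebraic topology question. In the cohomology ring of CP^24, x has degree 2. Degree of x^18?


|x| = 2 in H^*(CP^n).
|x^18| = 18 * |x| = 18 * 2 = 36

36


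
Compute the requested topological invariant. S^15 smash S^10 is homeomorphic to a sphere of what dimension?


S^m ^ S^n = S^{m+n}.
k = 15 + 10 = 25

25


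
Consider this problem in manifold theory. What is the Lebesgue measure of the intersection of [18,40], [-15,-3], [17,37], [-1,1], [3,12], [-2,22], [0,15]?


Intersection = [max(a_i), min(b_i)] = [18, -3].
Since 18 > -3, the intersection is empty.
Length = 0

0


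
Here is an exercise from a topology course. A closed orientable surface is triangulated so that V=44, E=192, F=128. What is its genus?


chi = V - E + F = 44 - 192 + 128 = -20
For orientable closed surface: chi = 2 - 2g, so g = (2 - chi)/2.
g = (2 - (-20)) / 2 = 22 / 2 = 11

11


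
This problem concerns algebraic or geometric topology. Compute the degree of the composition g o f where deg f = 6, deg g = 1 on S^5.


Degree is multiplicative under composition: deg(g o f) = deg(g) * deg(f).
= 1 * 6 = 6

6


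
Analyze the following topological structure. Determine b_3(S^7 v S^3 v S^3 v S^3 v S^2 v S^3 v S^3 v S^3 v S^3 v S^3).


For a wedge of spheres, H_k (k>0) is free on one generator per sphere of dimension k.
Spheres of dimension 3: count = 8.
b_3 = 8

8


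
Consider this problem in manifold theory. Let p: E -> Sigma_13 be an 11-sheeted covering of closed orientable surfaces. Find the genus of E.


For an n-sheeted cover: chi(E) = n * chi(B).
chi(Sigma_13) = 2 - 2*13 = -24.
chi(E) = 11 * (-24) = -264.
genus(E) = (2 - chi(E))/2 = (2 - (-264))/2 = 266/2 = 133

133


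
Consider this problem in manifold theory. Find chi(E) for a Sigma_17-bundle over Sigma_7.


For a fiber bundle F -> E -> B (with CW structure): chi(E) = chi(B) * chi(F).
chi(Sigma_7) = -12, chi(Sigma_17) = -32.
chi(E) = (-12) * (-32) = 384

384


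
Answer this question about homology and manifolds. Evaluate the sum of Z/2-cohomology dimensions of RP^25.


H^k(RP^25; Z/2) = Z/2 for each 0 <= k <= 25.
Total dimension = 25 + 1 = 26

26


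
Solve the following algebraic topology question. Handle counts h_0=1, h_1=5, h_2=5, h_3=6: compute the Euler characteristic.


Handles of index k contribute (-1)^k to chi (same as CW cells).
chi = (1) + (-5) + (5) + (-6) = -5

-5


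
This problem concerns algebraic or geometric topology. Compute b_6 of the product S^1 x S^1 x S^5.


Each S^d has Poincare polynomial 1 + t^d.
The product S^1 x S^1 x S^5 has Poincare polynomial prod(1+t^d_i).
Expanding: b_0=1, b_1=2, b_2=1, b_5=1, b_6=2, b_7=1.
b_6 = 2

2


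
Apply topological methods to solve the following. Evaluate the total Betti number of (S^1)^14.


b_k(T^14) = C(14,k), so the sum over k is sum_k C(14,k) = 2^14.
Total = 2^14 = 16384

16384


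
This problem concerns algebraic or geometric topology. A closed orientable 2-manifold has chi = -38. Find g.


chi = 2 - 2g for closed orientable surfaces.
-38 = 2 - 2g
2g = 2 - (-38) = 40
g = 20

20


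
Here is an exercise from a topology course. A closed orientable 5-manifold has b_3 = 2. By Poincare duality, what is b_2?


Poincare duality for closed orientable n-manifolds: b_k = b_{n-k}.
Here n = 5, so b_2 = b_3 = 2

2


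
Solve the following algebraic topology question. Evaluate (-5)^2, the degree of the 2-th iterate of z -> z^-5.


deg(f) = -5. Degree is multiplicative: deg(f^2) = (deg f)^2.
deg(f^2) = (-5)^2 = 25

25


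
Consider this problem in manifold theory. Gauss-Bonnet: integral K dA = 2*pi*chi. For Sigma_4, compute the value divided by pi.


Gauss-Bonnet: integral K dA = 2*pi*chi(M).
chi(Sigma_4) = 2 - 2*4 = -6.
(integral K dA)/pi = 2*chi = 2*(-6) = -12

-12


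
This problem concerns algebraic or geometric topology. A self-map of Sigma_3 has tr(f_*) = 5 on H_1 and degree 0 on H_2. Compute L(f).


L(f) = tr(f_0*) - tr(f_1*) + tr(f_2*).
= 1 - (5) + (0)
= -4

-4


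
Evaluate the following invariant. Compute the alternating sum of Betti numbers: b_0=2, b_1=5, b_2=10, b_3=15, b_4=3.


chi = sum_k (-1)^k b_k.
= (2) + (-5) + (10) + (-15) + (3)
= -5

-5


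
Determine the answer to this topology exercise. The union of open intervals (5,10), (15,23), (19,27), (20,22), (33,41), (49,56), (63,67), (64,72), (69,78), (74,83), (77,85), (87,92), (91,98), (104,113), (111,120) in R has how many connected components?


Sort and merge overlapping open intervals.
Merged: (5,10), (15,27), (33,41), (49,56), (63,85), (87,98), (104,120).
Number of components = 7

7


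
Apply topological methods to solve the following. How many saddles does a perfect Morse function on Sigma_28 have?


A perfect Morse function has m_k = b_k.
For Sigma_28: b_0=1, b_1=2g=56, b_2=1.
Saddles m_1 = 2g = 56

56


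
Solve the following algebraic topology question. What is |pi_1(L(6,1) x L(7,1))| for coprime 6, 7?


pi_1(X x Y) = pi_1(X) x pi_1(Y).
pi_1(L(6,1)) = Z/6, pi_1(L(7,1)) = Z/7.
|Z/6 x Z/7| = 6 * 7 = 42

42


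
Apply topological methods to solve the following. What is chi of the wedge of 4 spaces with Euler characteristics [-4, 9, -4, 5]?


chi(A v B) = chi(A) + chi(B) - 1 (one point identified).
For 4 spaces: chi = (sum chi_i) - (4 - 1).
sum = 6; chi = 6 - 3 = 3

3


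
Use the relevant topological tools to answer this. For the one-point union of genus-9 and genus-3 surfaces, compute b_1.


For a wedge: H_1(A v B) = H_1(A) + H_1(B).
b_1(Sigma_9) = 18, b_1(Sigma_3) = 6.
b_1 = 18 + 6 = 24

24


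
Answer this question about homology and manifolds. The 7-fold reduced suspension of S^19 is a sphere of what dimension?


Each suspension raises dimension by 1: Sigma S^n = S^{n+1}.
Sigma^7 S^19 = S^{19+7} = S^26

26


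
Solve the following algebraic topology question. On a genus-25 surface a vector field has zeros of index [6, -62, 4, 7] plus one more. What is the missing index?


Poincare-Hopf: sum of indices = chi(M).
chi(Sigma_25) = 2 - 2*25 = -48.
Sum of known indices = -45.
x = chi - (sum known) = -48 - (-45) = -3

-3


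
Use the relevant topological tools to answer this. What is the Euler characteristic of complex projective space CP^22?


CP^22 has one cell in each even dimension 0, 2, ..., 2*22 (22+1 cells total).
All cells are even-dimensional, so chi = number of cells.
chi = 22 + 1 = 23

23


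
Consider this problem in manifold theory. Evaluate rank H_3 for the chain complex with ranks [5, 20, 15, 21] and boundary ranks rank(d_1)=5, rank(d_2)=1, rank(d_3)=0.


rank H_k = rank(ker d_k) - rank(im d_{k+1}).
rank(ker d_3) = rank(C_3) - rank(d_3) = 21 - 0 = 21.
rank(im d_{3+1}) = 0.
rank H_3 = 21 - 0 = 21

21


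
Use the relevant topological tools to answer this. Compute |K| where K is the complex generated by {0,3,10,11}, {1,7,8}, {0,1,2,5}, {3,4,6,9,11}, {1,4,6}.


Each maximal simplex on m vertices has 2^m - 1 nonempty faces.
Take the union (dedupe shared faces).
Total distinct faces = 66

66


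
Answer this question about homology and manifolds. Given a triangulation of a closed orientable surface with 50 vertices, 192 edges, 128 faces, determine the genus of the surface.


chi = V - E + F = 50 - 192 + 128 = -14
For orientable closed surface: chi = 2 - 2g, so g = (2 - chi)/2.
g = (2 - (-14)) / 2 = 16 / 2 = 8

8


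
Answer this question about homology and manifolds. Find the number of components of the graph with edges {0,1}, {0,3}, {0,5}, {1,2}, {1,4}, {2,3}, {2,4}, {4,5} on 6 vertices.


Run DFS/union-find over 6 vertices.
V = 6, E = 8.
Number of components = 1

1


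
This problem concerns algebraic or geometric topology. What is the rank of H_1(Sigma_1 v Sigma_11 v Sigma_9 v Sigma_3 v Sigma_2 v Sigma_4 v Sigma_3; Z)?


For a wedge X v Y: reduced H_k(X v Y) = H_k(X) + H_k(Y).
Each Sigma_g contributes b_1 = 2g.
b_1 = 2 + 22 + 18 + 6 + 4 + 8 + 6 = 66

66


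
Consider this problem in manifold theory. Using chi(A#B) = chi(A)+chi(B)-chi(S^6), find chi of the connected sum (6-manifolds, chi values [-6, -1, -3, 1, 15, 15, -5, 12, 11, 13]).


For n-manifolds: chi(A#B) = chi(A) + chi(B) - chi(S^6).
chi(S^6) = 1 + (-1)^6 = 2.
chi(#) = (sum chi_i) - (10-1)*chi(S^6) = 52 - 9*2 = 34

34


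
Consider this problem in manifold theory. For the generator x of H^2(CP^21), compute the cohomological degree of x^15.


|x| = 2 in H^*(CP^n).
|x^15| = 15 * |x| = 15 * 2 = 30

30


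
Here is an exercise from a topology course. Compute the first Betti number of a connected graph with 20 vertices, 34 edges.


For a connected graph: rank(pi_1) = b_1 = E - V + 1 = 1 - chi.
chi = V - E = 20 - 34 = -14.
rank = 1 - (-14) = 34 - 20 + 1 = 15

15
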